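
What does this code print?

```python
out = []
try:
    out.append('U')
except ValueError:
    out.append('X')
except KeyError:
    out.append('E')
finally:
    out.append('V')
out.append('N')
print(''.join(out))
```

Execution trace: 'U' (try body, no exception) → 'V' (finally) → 'N' (after the try/except). Output: UVN

Answer: UVN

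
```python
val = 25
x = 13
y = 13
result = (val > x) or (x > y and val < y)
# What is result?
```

Trace:
`val = 25` → val = 25
`x = 13` → x = 13
`y = 13` → y = 13
`result = (val > x) or (x > y and val < y)` → result = True
So result = True

Answer: True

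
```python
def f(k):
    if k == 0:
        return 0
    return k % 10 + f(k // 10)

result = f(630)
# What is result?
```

Sum of digits of 630: 0 + 3 + 6 = 9

Answer: 9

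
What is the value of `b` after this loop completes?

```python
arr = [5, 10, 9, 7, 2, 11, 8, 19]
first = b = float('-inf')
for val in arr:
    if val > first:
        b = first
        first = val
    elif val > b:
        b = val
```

Second largest (with repeats) in [5, 10, 9, 7, 2, 11, 8, 19]
`b` takes the values: -inf → 5 → 9 → 10 → 11

Answer: 11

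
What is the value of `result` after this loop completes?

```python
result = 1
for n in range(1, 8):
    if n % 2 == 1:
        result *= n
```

Product of odd numbers 1 to 7
`result` takes the values: 1 → 3 → 15 → 105

Answer: 105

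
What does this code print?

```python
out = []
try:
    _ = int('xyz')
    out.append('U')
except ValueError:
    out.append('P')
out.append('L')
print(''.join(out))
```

Execution trace: 'P' (except ValueError) → 'L' (after the try/except). Output: PL

Answer: PL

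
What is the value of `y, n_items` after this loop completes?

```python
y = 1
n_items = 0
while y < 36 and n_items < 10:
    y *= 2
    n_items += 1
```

Double until >= 36 or 10 iterations
`y, n_items` takes the values: (1, 0) → (2, 0) → (2, 1) → (4, 1) → (4, 2) → (8, 2) → (8, 3) → (16, 3) → (16, 4) → (32, 4) → (32, 5) → (64, 5) → (64, 6)

Answer: 64, 6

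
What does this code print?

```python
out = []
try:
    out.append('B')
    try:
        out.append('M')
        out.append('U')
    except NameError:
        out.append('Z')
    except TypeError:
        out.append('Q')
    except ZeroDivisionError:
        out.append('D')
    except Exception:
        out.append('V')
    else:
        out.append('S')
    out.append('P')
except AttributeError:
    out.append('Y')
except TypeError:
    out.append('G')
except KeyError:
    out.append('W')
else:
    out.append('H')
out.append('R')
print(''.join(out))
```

Execution trace: 'B' (try body) → 'M' (inner try body) → 'U' (inner try body, no exception) → 'S' (inner else) → 'P' (try body, no exception) → 'H' (else) → 'R' (after the try/except). Output: BMUSPHR

Answer: BMUSPHR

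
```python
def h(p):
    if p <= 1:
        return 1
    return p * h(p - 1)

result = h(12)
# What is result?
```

h(12) = 12 * 11 * 10 * 9 * 8 * 7 * 6 * 5 * 4 * 3 * 2 * 1 = 479001600

Answer: 479001600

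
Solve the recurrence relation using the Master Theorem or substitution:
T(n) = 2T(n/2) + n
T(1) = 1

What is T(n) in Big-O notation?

By Master Theorem: a=2, b=2, f(n)=n. Since log_2(2) = 1 and f(n) = Θ(n^1), Case 2 applies. T(n) = O(n log n).

Answer: O(n log n)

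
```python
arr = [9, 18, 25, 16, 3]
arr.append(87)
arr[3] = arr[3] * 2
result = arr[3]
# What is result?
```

Trace:
`arr = [9, 18, 25, 16, 3]` → arr = [9, 18, 25, 16, 3]
`arr.append(87)` → arr = [9, 18, 25, 16, 3, 87]
`arr[3] = arr[3] * 2` → arr = [9, 18, 25, 32, 3, 87]
`result = arr[3]` → result = 32
So result = 32

Answer: 32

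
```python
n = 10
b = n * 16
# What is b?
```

Trace:
`n = 10` → n = 10
`b = n * 16` → b = 160
So b = 160

Answer: 160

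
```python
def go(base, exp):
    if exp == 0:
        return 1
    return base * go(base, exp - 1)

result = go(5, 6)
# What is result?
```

go(5, 6) = 5 * 5 * 5 * 5 * 5 * 5 = 15625

Answer: 15625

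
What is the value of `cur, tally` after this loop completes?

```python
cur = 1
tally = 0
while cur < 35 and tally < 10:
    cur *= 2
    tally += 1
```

Double until >= 35 or 10 iterations
`cur, tally` takes the values: (1, 0) → (2, 0) → (2, 1) → (4, 1) → (4, 2) → (8, 2) → (8, 3) → (16, 3) → (16, 4) → (32, 4) → (32, 5) → (64, 5) → (64, 6)

Answer: 64, 6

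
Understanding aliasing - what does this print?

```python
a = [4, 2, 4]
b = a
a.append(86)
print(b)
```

Key concept: basic list aliasing.
Step by step:
`a = [4, 2, 4]` → a = [4, 2, 4]
`b = a` → b = [4, 2, 4] (same object as a)
`a.append(86)` → a = [4, 2, 4, 86] (same object as b); b = [4, 2, 4, 86] (same object as a)
`print(b)` → prints [4, 2, 4, 86]

Answer: [4, 2, 4, 86]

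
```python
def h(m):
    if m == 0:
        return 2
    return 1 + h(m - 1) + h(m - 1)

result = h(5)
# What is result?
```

h(m) = 1 + 2·h(m-1), h(0)=2. Closed form: (2+1)·2^5 - 1 = 95.

Answer: 95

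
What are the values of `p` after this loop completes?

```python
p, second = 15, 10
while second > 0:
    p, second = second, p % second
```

GCD of 15 and 10
`p` takes the values: 15 → 10 → 5

Answer: 5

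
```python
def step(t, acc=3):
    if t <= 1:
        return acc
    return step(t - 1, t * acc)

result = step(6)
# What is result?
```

Accumulator trace (n, acc): (6, 3) -> (5, 18) -> (4, 90) -> (3, 360) -> (2, 1080) -> (1, 2160) -> return 2160

Answer: 2160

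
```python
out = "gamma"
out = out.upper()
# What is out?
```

Trace:
`out = "gamma"` → out = 'gamma'
`out = out.upper()` → out = 'GAMMA'
So out = 'GAMMA'

Answer: 'GAMMA'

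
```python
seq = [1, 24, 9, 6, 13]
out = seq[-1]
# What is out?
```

Trace:
`seq = [1, 24, 9, 6, 13]` → seq = [1, 24, 9, 6, 13]
`out = seq[-1]` → out = 13
So out = 13

Answer: 13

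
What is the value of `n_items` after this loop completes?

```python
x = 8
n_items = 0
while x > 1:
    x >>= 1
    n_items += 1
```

Count right shifts until 1
`n_items` takes the values: 0 → 1 → 2 → 3

Answer: 3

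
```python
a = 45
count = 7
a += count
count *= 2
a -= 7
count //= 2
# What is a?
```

Trace:
`a = 45` → a = 45
`count = 7` → count = 7
`a += count` → a = 52
`count *= 2` → count = 14
`a -= 7` → a = 45
`count //= 2` → count = 7
So a = 45

Answer: 45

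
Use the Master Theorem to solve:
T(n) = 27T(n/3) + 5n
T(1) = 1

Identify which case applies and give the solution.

a=27, b=3, f(n)=5n. log_3(27) = 3. Since c=1 < 3, Case 1 applies: T(n) = Θ(n^log_b(a)) = O(n^3).

Answer: O(n^3) - Case 1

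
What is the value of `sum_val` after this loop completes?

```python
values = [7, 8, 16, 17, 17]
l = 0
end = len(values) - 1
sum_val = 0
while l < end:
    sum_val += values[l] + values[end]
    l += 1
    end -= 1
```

Sum of pairs from ends
`sum_val` takes the values: 0 → 24 → 49

Answer: 49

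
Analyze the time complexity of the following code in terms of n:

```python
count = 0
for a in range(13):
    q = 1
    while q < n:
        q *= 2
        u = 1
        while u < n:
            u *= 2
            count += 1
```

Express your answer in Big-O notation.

Each loop level contributes: 1 × log n × log n. Multiplying the contributions gives O(log² n).

Answer: O(log² n)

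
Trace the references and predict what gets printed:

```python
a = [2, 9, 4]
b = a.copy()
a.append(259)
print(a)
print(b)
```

Key concept: list.copy() creates independent copy.
Step by step:
`a = [2, 9, 4]` → a = [2, 9, 4]
`b = a.copy()` → b = [2, 9, 4]
`a.append(259)` → a = [2, 9, 4, 259]
`print(a)` → prints [2, 9, 4, 259]
`print(b)` → prints [2, 9, 4]

Answer:
[2, 9, 4, 259]
[2, 9, 4]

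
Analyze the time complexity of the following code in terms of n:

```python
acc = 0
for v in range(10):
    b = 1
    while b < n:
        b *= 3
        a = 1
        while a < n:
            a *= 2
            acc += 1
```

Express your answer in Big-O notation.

Each loop level contributes: 1 × log n × log n. Multiplying the contributions gives O(log² n).

Answer: O(log² n)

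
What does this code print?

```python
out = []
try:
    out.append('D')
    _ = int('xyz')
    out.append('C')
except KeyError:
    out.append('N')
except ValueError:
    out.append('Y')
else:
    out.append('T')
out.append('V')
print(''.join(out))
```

Execution trace: 'D' (try body) → 'Y' (except ValueError) → 'V' (after the try/except). Output: DYV

Answer: DYV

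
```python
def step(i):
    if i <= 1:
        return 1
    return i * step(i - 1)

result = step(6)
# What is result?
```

step(6) = 6 * 5 * 4 * 3 * 2 * 1 = 720

Answer: 720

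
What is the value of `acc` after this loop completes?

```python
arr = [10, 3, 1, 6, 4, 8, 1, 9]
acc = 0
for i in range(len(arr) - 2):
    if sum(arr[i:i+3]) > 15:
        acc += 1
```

Count windows with sum > 15
`acc` takes the values: 0 → 1 → 2

Answer: 2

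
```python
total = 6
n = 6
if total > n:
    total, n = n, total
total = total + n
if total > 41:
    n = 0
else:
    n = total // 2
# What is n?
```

Trace:
`total = 6` → total = 6
`n = 6` → n = 6
`if total > n: ...` → total > n is False → no variable changes
`total = total + n` → total = 12
`if total > 41: ...` → total > 41 is False, take else branch → no variable changes
So n = 6

Answer: 6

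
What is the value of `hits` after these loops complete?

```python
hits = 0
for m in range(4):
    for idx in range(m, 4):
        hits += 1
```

Upper triangle: 4 + 3 + ... + 1
`hits` takes the values: 0 → 1 → 2 → 3 → 4 → 5 → 6 → 7 → 8 → 9 → 10

Answer: 10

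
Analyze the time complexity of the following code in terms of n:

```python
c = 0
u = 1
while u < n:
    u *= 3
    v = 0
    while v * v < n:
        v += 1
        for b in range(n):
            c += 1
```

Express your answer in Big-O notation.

Each loop level contributes: log n × √n × n. Multiplying the contributions gives O(n√n log n).

Answer: O(n√n log n)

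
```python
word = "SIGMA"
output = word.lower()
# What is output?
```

Trace:
`word = "SIGMA"` → word = 'SIGMA'
`output = word.lower()` → output = 'sigma'
So output = 'sigma'

Answer: 'sigma'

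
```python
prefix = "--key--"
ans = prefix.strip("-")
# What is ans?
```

Trace:
`prefix = "--key--"` → prefix = '--key--'
`ans = prefix.strip("-")` → ans = 'key'
So ans = 'key'

Answer: 'key'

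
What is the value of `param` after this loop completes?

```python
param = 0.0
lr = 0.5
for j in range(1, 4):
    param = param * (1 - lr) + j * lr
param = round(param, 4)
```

Moving average with lr=0.5
`param` takes the values: 0.0 → 0.5 → 1.25 → 2.125

Answer: 2.125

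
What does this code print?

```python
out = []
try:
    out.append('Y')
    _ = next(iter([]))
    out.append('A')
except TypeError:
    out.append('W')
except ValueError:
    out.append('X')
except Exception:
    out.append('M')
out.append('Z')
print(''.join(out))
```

Execution trace: 'Y' (try body) → 'M' (except Exception) → 'Z' (after the try/except). Output: YMZ

Answer: YMZ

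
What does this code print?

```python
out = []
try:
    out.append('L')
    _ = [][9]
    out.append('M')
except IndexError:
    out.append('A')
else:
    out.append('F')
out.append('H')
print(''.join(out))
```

Execution trace: 'L' (try body) → 'A' (except IndexError) → 'H' (after the try/except). Output: LAH

Answer: LAH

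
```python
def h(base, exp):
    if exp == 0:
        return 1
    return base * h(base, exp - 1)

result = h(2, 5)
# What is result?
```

h(2, 5) = 2 * 2 * 2 * 2 * 2 = 32

Answer: 32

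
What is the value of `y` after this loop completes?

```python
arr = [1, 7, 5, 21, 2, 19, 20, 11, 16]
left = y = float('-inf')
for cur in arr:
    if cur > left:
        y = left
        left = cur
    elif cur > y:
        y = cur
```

Second largest (with repeats) in [1, 7, 5, 21, 2, 19, 20, 11, 16]
`y` takes the values: -inf → 1 → 5 → 7 → 19 → 20

Answer: 20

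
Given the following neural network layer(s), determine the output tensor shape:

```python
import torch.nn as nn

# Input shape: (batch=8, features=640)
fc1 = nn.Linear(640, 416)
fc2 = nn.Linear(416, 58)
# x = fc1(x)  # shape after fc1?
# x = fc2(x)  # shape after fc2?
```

Input: (8, 640) -> after fc1: (8, 416) -> Output: (8, 58)

Answer: (8, 58)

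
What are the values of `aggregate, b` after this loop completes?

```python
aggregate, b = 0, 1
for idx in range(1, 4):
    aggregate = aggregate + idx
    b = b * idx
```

Sum and factorial of 1 to 3
`aggregate, b` takes the values: (0, 1) → (1, 1) → (3, 1) → (3, 2) → (6, 2) → (6, 6)

Answer: 6, 6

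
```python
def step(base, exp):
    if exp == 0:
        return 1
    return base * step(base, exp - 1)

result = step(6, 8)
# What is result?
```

step(6, 8) = 6 * 6 * 6 * 6 * 6 * 6 * 6 * 6 = 1679616

Answer: 1679616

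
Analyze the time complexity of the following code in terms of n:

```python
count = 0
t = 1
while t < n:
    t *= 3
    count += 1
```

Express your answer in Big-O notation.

Each loop level contributes: log n. Multiplying the contributions gives O(log n).

Answer: O(log n)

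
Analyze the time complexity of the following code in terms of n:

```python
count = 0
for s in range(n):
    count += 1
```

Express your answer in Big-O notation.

Each loop level contributes: n. Multiplying the contributions gives O(n).

Answer: O(n)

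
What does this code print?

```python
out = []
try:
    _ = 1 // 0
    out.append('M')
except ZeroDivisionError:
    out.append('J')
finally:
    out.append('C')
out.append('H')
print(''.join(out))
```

Execution trace: 'J' (except ZeroDivisionError) → 'C' (finally) → 'H' (after the try/except). Output: JCH

Answer: JCH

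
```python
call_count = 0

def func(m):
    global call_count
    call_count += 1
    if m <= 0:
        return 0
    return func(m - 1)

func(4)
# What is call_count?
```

Linear recursion stepping by 1: 5 calls from m=4 down to ≤0.

Answer: 5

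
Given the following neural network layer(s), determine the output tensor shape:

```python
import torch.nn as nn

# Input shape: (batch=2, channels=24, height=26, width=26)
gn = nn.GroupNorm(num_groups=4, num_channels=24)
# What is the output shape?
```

Input: (2, 24, 26, 26) -> Output: (2, 24, 26, 26)

Answer: (2, 24, 26, 26)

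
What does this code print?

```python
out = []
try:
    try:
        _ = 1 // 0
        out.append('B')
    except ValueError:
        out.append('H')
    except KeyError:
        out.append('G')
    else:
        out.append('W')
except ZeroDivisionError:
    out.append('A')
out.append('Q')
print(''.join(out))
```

Execution trace: 'A' (outer except ZeroDivisionError) → 'Q' (after the try/except). Output: AQ

Answer: AQ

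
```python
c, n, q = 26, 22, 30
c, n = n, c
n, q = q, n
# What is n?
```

Trace:
`c, n, q = 26, 22, 30` → c = 26; n = 22; q = 30
`c, n = n, c` → c = 22; n = 26
`n, q = q, n` → n = 30; q = 26
So n = 30

Answer: 30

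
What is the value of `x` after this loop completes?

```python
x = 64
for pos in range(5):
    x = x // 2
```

Halve 5 times: 64 // 2^5 = 2
`x` takes the values: 64 → 32 → 16 → 8 → 4 → 2

Answer: 2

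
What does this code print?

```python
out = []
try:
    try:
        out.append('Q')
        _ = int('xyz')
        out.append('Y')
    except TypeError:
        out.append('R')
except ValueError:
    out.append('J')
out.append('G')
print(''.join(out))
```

Execution trace: 'Q' (inner try body) → 'J' (outer except ValueError) → 'G' (after the try/except). Output: QJG

Answer: QJG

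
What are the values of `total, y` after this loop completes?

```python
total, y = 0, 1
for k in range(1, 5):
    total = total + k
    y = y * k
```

Sum and factorial of 1 to 4
`total, y` takes the values: (0, 1) → (1, 1) → (3, 1) → (3, 2) → (6, 2) → (6, 6) → (10, 6) → (10, 24)

Answer: 10, 24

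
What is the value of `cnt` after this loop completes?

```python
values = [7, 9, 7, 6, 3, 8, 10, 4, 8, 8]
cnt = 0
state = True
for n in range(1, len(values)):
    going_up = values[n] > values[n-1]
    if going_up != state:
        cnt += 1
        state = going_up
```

Count direction changes in [7, 9, 7, 6, 3, 8, 10, 4, 8, 8]
`cnt` takes the values: 0 → 1 → 2 → 3 → 4 → 5

Answer: 5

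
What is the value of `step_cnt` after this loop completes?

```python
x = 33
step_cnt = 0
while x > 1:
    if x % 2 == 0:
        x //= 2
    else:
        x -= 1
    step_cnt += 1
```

Steps to reduce 33 to 1
`step_cnt` takes the values: 0 → 1 → 2 → 3 → 4 → 5 → 6

Answer: 6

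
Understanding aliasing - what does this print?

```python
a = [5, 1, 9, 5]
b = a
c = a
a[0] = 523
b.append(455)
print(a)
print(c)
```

Key concept: multiple aliases.
Step by step:
`a = [5, 1, 9, 5]` → a = [5, 1, 9, 5]
`b = a` → b = [5, 1, 9, 5] (same object as a)
`c = a` → c = [5, 1, 9, 5] (same object as a, b)
`a[0] = 523` → a = [523, 1, 9, 5] (same object as b, c); b = [523, 1, 9, 5] (same object as a, c); c = [523, 1, 9, 5] (same object as a, b)
`b.append(455)` → a = [523, 1, 9, 5, 455] (same object as b, c); b = [523, 1, 9, 5, 455] (same object as a, c); c = [523, 1, 9, 5, 455] (same object as a, b)
`print(a)` → prints [523, 1, 9, 5, 455]
`print(c)` → prints [523, 1, 9, 5, 455]

Answer:
[523, 1, 9, 5, 455]
[523, 1, 9, 5, 455]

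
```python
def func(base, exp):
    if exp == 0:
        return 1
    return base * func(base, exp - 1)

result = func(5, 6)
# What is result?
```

func(5, 6) = 5 * 5 * 5 * 5 * 5 * 5 = 15625

Answer: 15625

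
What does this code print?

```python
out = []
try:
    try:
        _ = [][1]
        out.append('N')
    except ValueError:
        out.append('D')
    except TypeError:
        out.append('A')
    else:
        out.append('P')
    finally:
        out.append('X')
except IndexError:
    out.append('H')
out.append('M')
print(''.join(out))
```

Execution trace: 'X' (finally) → 'H' (outer except IndexError) → 'M' (after the try/except). Output: XHM

Answer: XHM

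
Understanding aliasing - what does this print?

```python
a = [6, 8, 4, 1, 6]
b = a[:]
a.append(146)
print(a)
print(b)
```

Key concept: slice [:] creates copy.
Step by step:
`a = [6, 8, 4, 1, 6]` → a = [6, 8, 4, 1, 6]
`b = a[:]` → b = [6, 8, 4, 1, 6]
`a.append(146)` → a = [6, 8, 4, 1, 6, 146]
`print(a)` → prints [6, 8, 4, 1, 6, 146]
`print(b)` → prints [6, 8, 4, 1, 6]

Answer:
[6, 8, 4, 1, 6, 146]
[6, 8, 4, 1, 6]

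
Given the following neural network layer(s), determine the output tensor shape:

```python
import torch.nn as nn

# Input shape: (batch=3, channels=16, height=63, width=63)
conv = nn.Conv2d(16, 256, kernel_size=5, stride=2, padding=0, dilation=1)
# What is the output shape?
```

Input: (3, 16, 63, 63) -> Output: (3, 256, 30, 30)

Answer: (3, 256, 30, 30)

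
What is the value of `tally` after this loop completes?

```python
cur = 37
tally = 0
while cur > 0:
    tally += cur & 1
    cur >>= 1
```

Count set bits in 37 (binary: 0b100101)
`tally` takes the values: 0 → 1 → 2 → 3

Answer: 3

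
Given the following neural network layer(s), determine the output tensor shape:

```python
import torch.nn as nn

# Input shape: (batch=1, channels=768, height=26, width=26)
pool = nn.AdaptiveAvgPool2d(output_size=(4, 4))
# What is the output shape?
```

Input: (1, 768, 26, 26) -> Output: (1, 768, 4, 4)

Answer: (1, 768, 4, 4)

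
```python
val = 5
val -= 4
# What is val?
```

Trace:
`val = 5` → val = 5
`val -= 4` → val = 1
So val = 1

Answer: 1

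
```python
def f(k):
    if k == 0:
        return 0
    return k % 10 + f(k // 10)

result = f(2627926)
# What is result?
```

Sum of digits of 2627926: 6 + 2 + 9 + 7 + 2 + 6 + 2 = 34

Answer: 34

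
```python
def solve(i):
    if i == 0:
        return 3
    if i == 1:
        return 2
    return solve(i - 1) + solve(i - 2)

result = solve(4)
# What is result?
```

Build up from base cases: solve(0)=3, solve(1)=2, solve(2)=5, solve(3)=7, solve(4)=12

Answer: 12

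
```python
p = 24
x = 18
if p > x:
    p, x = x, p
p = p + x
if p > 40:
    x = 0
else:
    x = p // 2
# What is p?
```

Trace:
`p = 24` → p = 24
`x = 18` → x = 18
`if p > x: ...` → p > x is True → p = 18; x = 24
`p = p + x` → p = 42
`if p > 40: ...` → p > 40 is True → x = 0
So p = 42

Answer: 42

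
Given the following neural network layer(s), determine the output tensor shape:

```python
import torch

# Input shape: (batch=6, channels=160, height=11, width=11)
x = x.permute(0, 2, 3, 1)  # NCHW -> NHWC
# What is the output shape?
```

Input: (6, 160, 11, 11) -> Output: (6, 11, 11, 160)

Answer: (6, 11, 11, 160)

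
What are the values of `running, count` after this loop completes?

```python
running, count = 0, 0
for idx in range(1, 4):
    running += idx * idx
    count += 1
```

Sum of squares and count
`running, count` takes the values: (0, 0) → (1, 0) → (1, 1) → (5, 1) → (5, 2) → (14, 2) → (14, 3)

Answer: 14, 3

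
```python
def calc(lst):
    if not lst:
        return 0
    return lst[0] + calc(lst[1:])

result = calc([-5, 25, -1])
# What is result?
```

(-5) + 25 + (-1) + 0 = 19

Answer: 19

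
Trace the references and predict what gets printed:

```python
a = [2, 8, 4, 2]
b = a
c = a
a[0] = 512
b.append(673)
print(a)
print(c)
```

Key concept: multiple aliases.
Step by step:
`a = [2, 8, 4, 2]` → a = [2, 8, 4, 2]
`b = a` → b = [2, 8, 4, 2] (same object as a)
`c = a` → c = [2, 8, 4, 2] (same object as a, b)
`a[0] = 512` → a = [512, 8, 4, 2] (same object as b, c); b = [512, 8, 4, 2] (same object as a, c); c = [512, 8, 4, 2] (same object as a, b)
`b.append(673)` → a = [512, 8, 4, 2, 673] (same object as b, c); b = [512, 8, 4, 2, 673] (same object as a, c); c = [512, 8, 4, 2, 673] (same object as a, b)
`print(a)` → prints [512, 8, 4, 2, 673]
`print(c)` → prints [512, 8, 4, 2, 673]

Answer:
[512, 8, 4, 2, 673]
[512, 8, 4, 2, 673]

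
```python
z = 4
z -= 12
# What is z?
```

Trace:
`z = 4` → z = 4
`z -= 12` → z = -8
So z = -8

Answer: -8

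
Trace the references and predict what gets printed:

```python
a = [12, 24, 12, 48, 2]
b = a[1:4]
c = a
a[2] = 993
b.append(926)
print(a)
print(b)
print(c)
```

Key concept: slice vs alias.
Step by step:
`a = [12, 24, 12, 48, 2]` → a = [12, 24, 12, 48, 2]
`b = a[1:4]` → b = [24, 12, 48]
`c = a` → c = [12, 24, 12, 48, 2] (same object as a)
`a[2] = 993` → a = [12, 24, 993, 48, 2] (same object as c); c = [12, 24, 993, 48, 2] (same object as a)
`b.append(926)` → b = [24, 12, 48, 926]
`print(a)` → prints [12, 24, 993, 48, 2]
`print(b)` → prints [24, 12, 48, 926]
`print(c)` → prints [12, 24, 993, 48, 2]

Answer:
[12, 24, 993, 48, 2]
[24, 12, 48, 926]
[12, 24, 993, 48, 2]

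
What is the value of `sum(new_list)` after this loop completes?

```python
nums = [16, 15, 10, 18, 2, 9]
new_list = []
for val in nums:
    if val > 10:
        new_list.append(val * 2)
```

Sum of doubled values > 10
`new_list` takes the values: [] → [32] → [32, 30] → [32, 30, 36]
So `sum(new_list)` = 98

Answer: 98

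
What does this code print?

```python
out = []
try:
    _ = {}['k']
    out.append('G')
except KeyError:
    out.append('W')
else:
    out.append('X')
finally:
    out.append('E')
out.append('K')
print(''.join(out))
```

Execution trace: 'W' (except KeyError) → 'E' (finally) → 'K' (after the try/except). Output: WEK

Answer: WEK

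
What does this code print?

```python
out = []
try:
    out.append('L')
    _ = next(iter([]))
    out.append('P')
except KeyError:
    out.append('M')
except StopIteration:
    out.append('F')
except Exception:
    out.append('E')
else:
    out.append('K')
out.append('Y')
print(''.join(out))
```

Execution trace: 'L' (try body) → 'F' (except StopIteration) → 'Y' (after the try/except). Output: LFY

Answer: LFY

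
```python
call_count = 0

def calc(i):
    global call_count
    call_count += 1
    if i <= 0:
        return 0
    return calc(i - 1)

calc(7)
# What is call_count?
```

Linear recursion stepping by 1: 8 calls from i=7 down to ≤0.

Answer: 8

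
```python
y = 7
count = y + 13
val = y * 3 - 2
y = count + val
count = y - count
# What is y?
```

Trace:
`y = 7` → y = 7
`count = y + 13` → count = 20
`val = y * 3 - 2` → val = 19
`y = count + val` → y = 39
`count = y - count` → count = 19
So y = 39

Answer: 39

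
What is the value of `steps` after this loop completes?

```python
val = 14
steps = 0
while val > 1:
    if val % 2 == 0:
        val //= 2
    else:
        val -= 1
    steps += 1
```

Steps to reduce 14 to 1
`steps` takes the values: 0 → 1 → 2 → 3 → 4 → 5

Answer: 5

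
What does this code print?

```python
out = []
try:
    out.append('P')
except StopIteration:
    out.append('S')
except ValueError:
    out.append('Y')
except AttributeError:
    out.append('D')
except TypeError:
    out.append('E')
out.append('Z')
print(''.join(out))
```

Execution trace: 'P' (try body, no exception) → 'Z' (after the try/except). Output: PZ

Answer: PZ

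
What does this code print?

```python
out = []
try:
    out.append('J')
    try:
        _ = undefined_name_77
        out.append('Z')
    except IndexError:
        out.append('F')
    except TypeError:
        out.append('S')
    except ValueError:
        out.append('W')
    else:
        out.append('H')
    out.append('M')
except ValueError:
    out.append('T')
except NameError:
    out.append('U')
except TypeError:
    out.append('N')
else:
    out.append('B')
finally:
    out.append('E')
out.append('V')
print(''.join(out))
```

Execution trace: 'J' (try body) → 'U' (except NameError) → 'E' (finally) → 'V' (after the try/except). Output: JUEV

Answer: JUEV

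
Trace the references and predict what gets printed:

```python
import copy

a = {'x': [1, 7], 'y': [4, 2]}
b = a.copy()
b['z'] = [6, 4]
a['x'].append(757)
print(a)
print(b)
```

Key concept: shallow copy of dict with mutable values.
Step by step:
`a = {'x': [1, 7], 'y': [4, 2]}` → a = {'x': [1, 7], 'y': [4, 2]}
`b = a.copy()` → b = {'x': [1, 7], 'y': [4, 2]}
`b['z'] = [6, 4]` → b = {'x': [1, 7], 'y': [4, 2], 'z': [6, 4]}
`a['x'].append(757)` → a = {'x': [1, 7, 757], 'y': [4, 2]}; b = {'x': [1, 7, 757], 'y': [4, 2], 'z': [6, 4]}
`print(a)` → prints {'x': [1, 7, 757], 'y': [4, 2]}
`print(b)` → prints {'x': [1, 7, 757], 'y': [4, 2], 'z': [6, 4]}

Answer:
{'x': [1, 7, 757], 'y': [4, 2]}
{'x': [1, 7, 757], 'y': [4, 2], 'z': [6, 4]}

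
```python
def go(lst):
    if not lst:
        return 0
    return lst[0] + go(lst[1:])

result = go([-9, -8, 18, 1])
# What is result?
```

(-9) + (-8) + 18 + 1 + 0 = 2

Answer: 2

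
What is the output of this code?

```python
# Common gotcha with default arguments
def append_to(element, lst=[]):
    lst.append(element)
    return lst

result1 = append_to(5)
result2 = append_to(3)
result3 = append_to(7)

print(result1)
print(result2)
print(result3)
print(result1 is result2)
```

Key concept: mutable default argument gotcha.
Step by step:
`result1 = append_to(5)` → result1 = [5]
`result2 = append_to(3)` → result1 = [5, 3] (same object as result2); result2 = [5, 3] (same object as result1)
`result3 = append_to(7)` → result1 = [5, 3, 7] (same object as result2, result3); result2 = [5, 3, 7] (same object as result1, result3); result3 = [5, 3, 7] (same object as result1, result2)
`print(result1)` → prints [5, 3, 7]
`print(result2)` → prints [5, 3, 7]
`print(result3)` → prints [5, 3, 7]
`print(result1 is result2)` → prints True

Answer:
[5, 3, 7]
[5, 3, 7]
[5, 3, 7]
True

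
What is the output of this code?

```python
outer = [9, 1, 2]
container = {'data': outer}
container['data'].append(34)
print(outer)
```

Key concept: dict holds reference to list.
Step by step:
`outer = [9, 1, 2]` → outer = [9, 1, 2]
`container = {'data': outer}` → container = {'data': [9, 1, 2]}
`container['data'].append(34)` → outer = [9, 1, 2, 34]; container = {'data': [9, 1, 2, 34]}
`print(outer)` → prints [9, 1, 2, 34]

Answer: [9, 1, 2, 34]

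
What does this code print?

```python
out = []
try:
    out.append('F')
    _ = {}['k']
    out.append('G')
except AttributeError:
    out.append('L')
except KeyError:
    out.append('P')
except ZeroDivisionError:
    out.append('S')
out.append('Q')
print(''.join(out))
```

Execution trace: 'F' (try body) → 'P' (except KeyError) → 'Q' (after the try/except). Output: FPQ

Answer: FPQ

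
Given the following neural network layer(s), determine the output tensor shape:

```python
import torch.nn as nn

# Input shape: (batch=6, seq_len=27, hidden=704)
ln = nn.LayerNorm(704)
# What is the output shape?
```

Input: (6, 27, 704) -> Output: (6, 27, 704)

Answer: (6, 27, 704)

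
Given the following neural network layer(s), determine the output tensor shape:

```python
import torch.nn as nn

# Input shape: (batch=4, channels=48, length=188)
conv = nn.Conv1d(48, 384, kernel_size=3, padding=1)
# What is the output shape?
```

Input: (4, 48, 188) -> Output: (4, 384, 188)

Answer: (4, 384, 188)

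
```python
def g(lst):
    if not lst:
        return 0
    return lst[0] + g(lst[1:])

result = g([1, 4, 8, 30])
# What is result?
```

1 + 4 + 8 + 30 + 0 = 43

Answer: 43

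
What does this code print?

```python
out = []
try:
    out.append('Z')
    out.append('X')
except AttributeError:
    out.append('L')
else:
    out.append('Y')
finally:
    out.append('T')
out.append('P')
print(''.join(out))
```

Execution trace: 'Z' (try body) → 'X' (try body, no exception) → 'Y' (else) → 'T' (finally) → 'P' (after the try/except). Output: ZXYTP

Answer: ZXYTP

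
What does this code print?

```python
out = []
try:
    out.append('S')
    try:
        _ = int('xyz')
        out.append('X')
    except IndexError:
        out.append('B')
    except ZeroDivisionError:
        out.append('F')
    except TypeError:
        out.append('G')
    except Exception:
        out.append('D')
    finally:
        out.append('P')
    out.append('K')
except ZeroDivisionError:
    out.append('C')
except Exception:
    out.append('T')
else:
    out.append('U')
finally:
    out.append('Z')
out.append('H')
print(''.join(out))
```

Execution trace: 'S' (try body) → 'D' (inner except Exception) → 'P' (inner finally) → 'K' (try body, no exception) → 'U' (else) → 'Z' (finally) → 'H' (after the try/except). Output: SDPKUZH

Answer: SDPKUZH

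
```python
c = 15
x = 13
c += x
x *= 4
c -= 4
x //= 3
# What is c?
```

Trace:
`c = 15` → c = 15
`x = 13` → x = 13
`c += x` → c = 28
`x *= 4` → x = 52
`c -= 4` → c = 24
`x //= 3` → x = 17
So c = 24

Answer: 24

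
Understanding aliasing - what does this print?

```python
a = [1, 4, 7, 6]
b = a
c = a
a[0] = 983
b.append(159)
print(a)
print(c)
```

Key concept: multiple aliases.
Step by step:
`a = [1, 4, 7, 6]` → a = [1, 4, 7, 6]
`b = a` → b = [1, 4, 7, 6] (same object as a)
`c = a` → c = [1, 4, 7, 6] (same object as a, b)
`a[0] = 983` → a = [983, 4, 7, 6] (same object as b, c); b = [983, 4, 7, 6] (same object as a, c); c = [983, 4, 7, 6] (same object as a, b)
`b.append(159)` → a = [983, 4, 7, 6, 159] (same object as b, c); b = [983, 4, 7, 6, 159] (same object as a, c); c = [983, 4, 7, 6, 159] (same object as a, b)
`print(a)` → prints [983, 4, 7, 6, 159]
`print(c)` → prints [983, 4, 7, 6, 159]

Answer:
[983, 4, 7, 6, 159]
[983, 4, 7, 6, 159]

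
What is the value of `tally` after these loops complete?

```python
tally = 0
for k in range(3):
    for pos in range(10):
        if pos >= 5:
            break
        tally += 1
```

Inner breaks at 5, outer runs 3 times
`tally` takes the values: 0 → 1 → 2 → 3 → 4 → 5 → 6 → 7 → 8 → 9 → 10 → 11 → 12 → 13 → 14 → 15

Answer: 15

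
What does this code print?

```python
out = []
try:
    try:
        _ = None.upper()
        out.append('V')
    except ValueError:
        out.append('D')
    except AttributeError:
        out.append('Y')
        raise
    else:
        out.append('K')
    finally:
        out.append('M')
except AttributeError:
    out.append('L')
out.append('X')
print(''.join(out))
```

Execution trace: 'Y' (except AttributeError) → 'M' (finally) → 'L' (outer except AttributeError) → 'X' (after the try/except). Output: YMLX

Answer: YMLX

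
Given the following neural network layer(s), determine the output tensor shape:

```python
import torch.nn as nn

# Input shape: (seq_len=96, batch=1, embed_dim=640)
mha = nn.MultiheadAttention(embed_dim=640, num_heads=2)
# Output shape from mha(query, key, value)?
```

Input: (96, 1, 640) -> Output: (96, 1, 640)

Answer: (96, 1, 640)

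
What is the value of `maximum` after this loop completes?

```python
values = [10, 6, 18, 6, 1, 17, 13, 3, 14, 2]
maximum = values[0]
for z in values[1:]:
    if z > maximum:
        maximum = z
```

Maximum of [10, 6, 18, 6, 1, 17, 13, 3, 14, 2]
`maximum` takes the values: 10 → 18

Answer: 18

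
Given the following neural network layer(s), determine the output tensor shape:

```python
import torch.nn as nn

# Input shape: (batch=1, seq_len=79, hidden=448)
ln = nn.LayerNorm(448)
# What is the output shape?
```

Input: (1, 79, 448) -> Output: (1, 79, 448)

Answer: (1, 79, 448)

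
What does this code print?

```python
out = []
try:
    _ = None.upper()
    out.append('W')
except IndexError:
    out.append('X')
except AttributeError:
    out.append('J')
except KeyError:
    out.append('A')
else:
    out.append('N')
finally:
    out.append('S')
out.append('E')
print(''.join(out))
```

Execution trace: 'J' (except AttributeError) → 'S' (finally) → 'E' (after the try/except). Output: JSE

Answer: JSE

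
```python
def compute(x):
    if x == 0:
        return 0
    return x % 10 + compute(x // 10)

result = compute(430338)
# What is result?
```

Sum of digits of 430338: 8 + 3 + 3 + 0 + 3 + 4 = 21

Answer: 21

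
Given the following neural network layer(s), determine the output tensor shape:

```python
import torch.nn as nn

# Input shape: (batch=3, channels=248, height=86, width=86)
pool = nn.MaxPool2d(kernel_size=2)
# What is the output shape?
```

Input: (3, 248, 86, 86) -> Output: (3, 248, 43, 43)

Answer: (3, 248, 43, 43)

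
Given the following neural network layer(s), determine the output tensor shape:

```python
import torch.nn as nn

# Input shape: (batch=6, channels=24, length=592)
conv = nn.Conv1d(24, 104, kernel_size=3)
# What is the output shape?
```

Input: (6, 24, 592) -> Output: (6, 104, 590)

Answer: (6, 104, 590)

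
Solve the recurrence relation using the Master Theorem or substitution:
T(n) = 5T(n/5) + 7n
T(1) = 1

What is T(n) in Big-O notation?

By Master Theorem: a=5, b=5, f(n)=7n. Since log_5(5) = 1 and f(n) = Θ(n^1), Case 2 applies. T(n) = O(n log n).

Answer: O(n log n)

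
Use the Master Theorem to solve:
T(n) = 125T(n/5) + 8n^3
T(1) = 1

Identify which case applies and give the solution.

a=125, b=5, f(n)=8n^3. log_5(125) = 3. Since c=3 = 3, Case 2 applies: T(n) = Θ(n^log_b(a) · log n) = O(n^3 log n).

Answer: O(n^3 log n) - Case 2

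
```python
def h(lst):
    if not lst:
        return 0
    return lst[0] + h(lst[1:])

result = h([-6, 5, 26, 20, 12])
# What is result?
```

(-6) + 5 + 26 + 20 + 12 + 0 = 57

Answer: 57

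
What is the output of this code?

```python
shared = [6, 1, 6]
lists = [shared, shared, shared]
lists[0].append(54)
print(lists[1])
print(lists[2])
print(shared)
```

Key concept: list of same reference.
Step by step:
`shared = [6, 1, 6]` → shared = [6, 1, 6]
`lists = [shared, shared, shared]` → lists = [[6, 1, 6], [6, 1, 6], [6, 1, 6]]
`lists[0].append(54)` → shared = [6, 1, 6, 54]; lists = [[6, 1, 6, 54], [6, 1, 6, 54], [6, 1, 6, 54]]
`print(lists[1])` → prints [6, 1, 6, 54]
`print(lists[2])` → prints [6, 1, 6, 54]
`print(shared)` → prints [6, 1, 6, 54]

Answer:
[6, 1, 6, 54]
[6, 1, 6, 54]
[6, 1, 6, 54]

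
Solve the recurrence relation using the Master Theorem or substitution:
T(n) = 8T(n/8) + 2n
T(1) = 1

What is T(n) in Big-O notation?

By Master Theorem: a=8, b=8, f(n)=2n. Since log_8(8) = 1 and f(n) = Θ(n^1), Case 2 applies. T(n) = O(n log n).

Answer: O(n log n)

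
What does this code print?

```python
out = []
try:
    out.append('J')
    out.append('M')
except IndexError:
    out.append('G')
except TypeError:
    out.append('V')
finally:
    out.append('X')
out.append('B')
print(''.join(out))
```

Execution trace: 'J' (try body) → 'M' (try body, no exception) → 'X' (finally) → 'B' (after the try/except). Output: JMXB

Answer: JMXB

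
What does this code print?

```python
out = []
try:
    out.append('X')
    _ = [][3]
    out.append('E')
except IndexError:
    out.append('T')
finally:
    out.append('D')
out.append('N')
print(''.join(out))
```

Execution trace: 'X' (try body) → 'T' (except IndexError) → 'D' (finally) → 'N' (after the try/except). Output: XTDN

Answer: XTDN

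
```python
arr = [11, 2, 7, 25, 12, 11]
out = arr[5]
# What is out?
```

Trace:
`arr = [11, 2, 7, 25, 12, 11]` → arr = [11, 2, 7, 25, 12, 11]
`out = arr[5]` → out = 11
So out = 11

Answer: 11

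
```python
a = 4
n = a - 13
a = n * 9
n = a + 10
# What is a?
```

Trace:
`a = 4` → a = 4
`n = a - 13` → n = -9
`a = n * 9` → a = -81
`n = a + 10` → n = -71
So a = -81

Answer: -81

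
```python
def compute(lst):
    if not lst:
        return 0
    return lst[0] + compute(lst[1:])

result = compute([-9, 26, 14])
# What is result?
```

(-9) + 26 + 14 + 0 = 31

Answer: 31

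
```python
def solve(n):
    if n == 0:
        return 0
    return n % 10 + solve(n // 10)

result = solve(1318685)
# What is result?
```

Sum of digits of 1318685: 5 + 8 + 6 + 8 + 1 + 3 + 1 = 32

Answer: 32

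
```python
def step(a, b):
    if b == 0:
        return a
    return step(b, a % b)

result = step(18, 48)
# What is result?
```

step(18, 48) -> step(48, 18) -> step(18, 12) -> step(12, 6) -> step(6, 0) -> 6

Answer: 6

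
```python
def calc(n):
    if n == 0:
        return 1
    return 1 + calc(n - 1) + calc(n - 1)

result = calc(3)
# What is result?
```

calc(n) = 1 + 2·calc(n-1), calc(0)=1. Closed form: (1+1)·2^3 - 1 = 15.

Answer: 15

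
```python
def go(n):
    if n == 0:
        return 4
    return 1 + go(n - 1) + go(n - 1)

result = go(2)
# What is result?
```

go(n) = 1 + 2·go(n-1), go(0)=4. Closed form: (4+1)·2^2 - 1 = 19.

Answer: 19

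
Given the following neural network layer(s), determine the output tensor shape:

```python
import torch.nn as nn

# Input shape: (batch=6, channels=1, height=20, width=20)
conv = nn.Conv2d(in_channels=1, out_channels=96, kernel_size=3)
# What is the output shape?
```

Input: (6, 1, 20, 20) -> Output: (6, 96, 18, 18)

Answer: (6, 96, 18, 18)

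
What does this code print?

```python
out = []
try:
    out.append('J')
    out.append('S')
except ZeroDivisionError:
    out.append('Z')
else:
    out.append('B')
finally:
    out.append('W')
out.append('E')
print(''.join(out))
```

Execution trace: 'J' (try body) → 'S' (try body, no exception) → 'B' (else) → 'W' (finally) → 'E' (after the try/except). Output: JSBWE

Answer: JSBWE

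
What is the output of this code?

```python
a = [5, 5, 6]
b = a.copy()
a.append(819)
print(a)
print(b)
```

Key concept: list.copy() creates independent copy.
Step by step:
`a = [5, 5, 6]` → a = [5, 5, 6]
`b = a.copy()` → b = [5, 5, 6]
`a.append(819)` → a = [5, 5, 6, 819]
`print(a)` → prints [5, 5, 6, 819]
`print(b)` → prints [5, 5, 6]

Answer:
[5, 5, 6, 819]
[5, 5, 6]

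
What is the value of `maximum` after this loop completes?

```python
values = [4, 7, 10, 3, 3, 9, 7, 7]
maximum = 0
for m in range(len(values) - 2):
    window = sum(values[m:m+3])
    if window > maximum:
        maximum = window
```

Max sum of 3-element window in [4, 7, 10, 3, 3, 9, 7, 7]
`maximum` takes the values: 0 → 21 → 23

Answer: 23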